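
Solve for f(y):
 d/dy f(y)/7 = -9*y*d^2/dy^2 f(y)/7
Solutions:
 f(y) = C1 + C2*y^(8/9)


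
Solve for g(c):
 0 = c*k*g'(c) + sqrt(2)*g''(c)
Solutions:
 g(c) = Piecewise((-2^(3/4)*sqrt(pi)*C1*erf(2^(1/4)*c*sqrt(k)/2)/(2*sqrt(k)) - C2, (k > 0) | (k < 0)), (-C1*c - C2, True))


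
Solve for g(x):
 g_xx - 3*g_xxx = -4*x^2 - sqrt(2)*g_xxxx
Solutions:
 g(x) = C1 + C2*x + C3*exp(sqrt(2)*x*(3 - sqrt(9 - 4*sqrt(2)))/4) + C4*exp(sqrt(2)*x*(sqrt(9 - 4*sqrt(2)) + 3)/4) - x^4/3 - 4*x^3 + 4*x^2*(-9 + sqrt(2))


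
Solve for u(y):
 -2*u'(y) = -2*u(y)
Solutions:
 u(y) = C1*exp(y)


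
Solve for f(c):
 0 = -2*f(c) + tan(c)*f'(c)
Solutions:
 f(c) = C1*sin(c)^2


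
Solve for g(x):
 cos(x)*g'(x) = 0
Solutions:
 g(x) = C1


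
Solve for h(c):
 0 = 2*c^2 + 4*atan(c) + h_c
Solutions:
 h(c) = C1 - 2*c^3/3 - 4*c*atan(c) + 2*log(c^2 + 1)


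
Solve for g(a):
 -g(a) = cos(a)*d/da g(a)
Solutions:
 g(a) = C1*sqrt(sin(a) - 1)/sqrt(sin(a) + 1)


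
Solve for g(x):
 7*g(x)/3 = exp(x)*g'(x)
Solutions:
 g(x) = C1*exp(-7*exp(-x)/3)


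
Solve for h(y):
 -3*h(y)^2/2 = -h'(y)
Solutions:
 h(y) = -2/(C1 + 3*y)


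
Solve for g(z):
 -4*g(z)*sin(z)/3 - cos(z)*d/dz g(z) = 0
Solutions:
 g(z) = C1*cos(z)^(4/3)


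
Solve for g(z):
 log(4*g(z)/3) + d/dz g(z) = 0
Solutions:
 Integral(1/(log(_y) - log(3) + 2*log(2)), (_y, g(z))) = C1 - z


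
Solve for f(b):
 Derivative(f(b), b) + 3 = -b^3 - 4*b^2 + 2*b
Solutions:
 f(b) = C1 - b^4/4 - 4*b^3/3 + b^2 - 3*b


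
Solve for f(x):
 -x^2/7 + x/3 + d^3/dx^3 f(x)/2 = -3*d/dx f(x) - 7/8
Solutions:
 f(x) = C1 + C2*sin(sqrt(6)*x) + C3*cos(sqrt(6)*x) + x^3/63 - x^2/18 - 155*x/504


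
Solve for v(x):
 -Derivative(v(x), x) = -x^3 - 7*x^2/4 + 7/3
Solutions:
 v(x) = C1 + x^4/4 + 7*x^3/12 - 7*x/3


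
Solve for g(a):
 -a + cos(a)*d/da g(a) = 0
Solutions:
 g(a) = C1 + Integral(a/cos(a), a)


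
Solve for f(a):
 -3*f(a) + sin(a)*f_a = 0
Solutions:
 f(a) = C1*(cos(a) - 1)^(3/2)/(cos(a) + 1)^(3/2)


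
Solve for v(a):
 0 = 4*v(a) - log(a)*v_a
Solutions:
 v(a) = C1*exp(4*li(a))


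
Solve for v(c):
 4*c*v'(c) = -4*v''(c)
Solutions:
 v(c) = C1 + C2*erf(sqrt(2)*c/2)


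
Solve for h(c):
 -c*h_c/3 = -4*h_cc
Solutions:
 h(c) = C1 + C2*erfi(sqrt(6)*c/12)


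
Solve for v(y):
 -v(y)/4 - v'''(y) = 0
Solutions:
 v(y) = C3*exp(-2^(1/3)*y/2) + (C1*sin(2^(1/3)*sqrt(3)*y/4) + C2*cos(2^(1/3)*sqrt(3)*y/4))*exp(2^(1/3)*y/4)


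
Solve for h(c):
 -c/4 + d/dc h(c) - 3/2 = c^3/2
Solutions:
 h(c) = C1 + c^4/8 + c^2/8 + 3*c/2


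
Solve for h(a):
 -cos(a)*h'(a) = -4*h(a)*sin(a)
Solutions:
 h(a) = C1/cos(a)^4


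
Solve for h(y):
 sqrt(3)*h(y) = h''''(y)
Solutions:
 h(y) = C1*exp(-3^(1/8)*y) + C2*exp(3^(1/8)*y) + C3*sin(3^(1/8)*y) + C4*cos(3^(1/8)*y)


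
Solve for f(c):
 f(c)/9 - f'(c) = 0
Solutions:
 f(c) = C1*exp(c/9)


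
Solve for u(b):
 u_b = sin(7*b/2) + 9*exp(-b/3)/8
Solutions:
 u(b) = C1 - 2*cos(7*b/2)/7 - 27*exp(-b/3)/8


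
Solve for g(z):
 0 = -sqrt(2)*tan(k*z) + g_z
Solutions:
 g(z) = C1 + sqrt(2)*Piecewise((-log(cos(k*z))/k, Ne(k, 0)), (0, True))


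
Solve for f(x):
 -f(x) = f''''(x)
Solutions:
 f(x) = (C1*sin(sqrt(2)*x/2) + C2*cos(sqrt(2)*x/2))*exp(-sqrt(2)*x/2) + (C3*sin(sqrt(2)*x/2) + C4*cos(sqrt(2)*x/2))*exp(sqrt(2)*x/2)


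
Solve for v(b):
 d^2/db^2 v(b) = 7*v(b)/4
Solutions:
 v(b) = C1*exp(-sqrt(7)*b/2) + C2*exp(sqrt(7)*b/2)


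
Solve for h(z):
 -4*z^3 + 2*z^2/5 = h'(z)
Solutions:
 h(z) = C1 - z^4 + 2*z^3/15


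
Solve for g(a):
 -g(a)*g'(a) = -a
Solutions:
 g(a) = -sqrt(C1 + a^2)
 g(a) = sqrt(C1 + a^2)


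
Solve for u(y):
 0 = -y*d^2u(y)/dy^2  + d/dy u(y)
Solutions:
 u(y) = C1 + C2*y^2


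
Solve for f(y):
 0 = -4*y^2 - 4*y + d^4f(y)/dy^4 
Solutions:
 f(y) = C1 + C2*y + C3*y^2 + C4*y^3 + y^6/90 + y^5/30


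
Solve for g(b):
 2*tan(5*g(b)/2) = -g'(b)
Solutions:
 g(b) = -2*asin(C1*exp(-5*b))/5 + 2*pi/5
 g(b) = 2*asin(C1*exp(-5*b))/5


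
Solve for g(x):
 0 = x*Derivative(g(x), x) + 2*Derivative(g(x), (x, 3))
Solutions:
 g(x) = C1 + Integral(C2*airyai(-2^(2/3)*x/2) + C3*airybi(-2^(2/3)*x/2), x)


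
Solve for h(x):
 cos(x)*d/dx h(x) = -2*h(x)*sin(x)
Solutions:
 h(x) = C1*cos(x)^2


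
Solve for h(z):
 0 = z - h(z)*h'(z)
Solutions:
 h(z) = -sqrt(C1 + z^2)
 h(z) = sqrt(C1 + z^2)


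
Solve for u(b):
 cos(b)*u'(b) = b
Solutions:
 u(b) = C1 + Integral(b/cos(b), b)


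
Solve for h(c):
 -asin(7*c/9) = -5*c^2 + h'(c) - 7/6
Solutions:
 h(c) = C1 + 5*c^3/3 - c*asin(7*c/9) + 7*c/6 - sqrt(81 - 49*c^2)/7


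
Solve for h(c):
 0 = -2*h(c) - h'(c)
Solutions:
 h(c) = C1*exp(-2*c)


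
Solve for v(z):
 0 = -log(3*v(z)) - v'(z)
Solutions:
 Integral(1/(log(_y) + log(3)), (_y, v(z))) = C1 - z


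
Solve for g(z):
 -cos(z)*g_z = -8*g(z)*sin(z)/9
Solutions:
 g(z) = C1/cos(z)^(8/9)


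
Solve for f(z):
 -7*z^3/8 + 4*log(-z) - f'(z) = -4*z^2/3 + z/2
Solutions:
 f(z) = C1 - 7*z^4/32 + 4*z^3/9 - z^2/4 + 4*z*log(-z) - 4*z


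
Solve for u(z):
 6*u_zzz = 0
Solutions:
 u(z) = C1 + C2*z + C3*z^2


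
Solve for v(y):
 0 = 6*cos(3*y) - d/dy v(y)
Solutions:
 v(y) = C1 + 2*sin(3*y)


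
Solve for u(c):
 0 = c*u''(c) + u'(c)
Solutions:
 u(c) = C1 + C2*log(c)


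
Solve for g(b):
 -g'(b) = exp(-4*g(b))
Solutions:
 g(b) = log(-I*(C1 - 4*b)^(1/4))
 g(b) = log(I*(C1 - 4*b)^(1/4))
 g(b) = log(-(C1 - 4*b)^(1/4))
 g(b) = log(C1 - 4*b)/4


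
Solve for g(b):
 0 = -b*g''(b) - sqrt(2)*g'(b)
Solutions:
 g(b) = C1 + C2*b^(1 - sqrt(2))


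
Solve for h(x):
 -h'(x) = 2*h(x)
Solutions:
 h(x) = C1*exp(-2*x)


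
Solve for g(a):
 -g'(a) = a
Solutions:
 g(a) = C1 - a^2/2


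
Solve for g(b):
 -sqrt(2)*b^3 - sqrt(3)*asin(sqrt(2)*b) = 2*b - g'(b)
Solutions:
 g(b) = C1 + sqrt(2)*b^4/4 + b^2 + sqrt(3)*(b*asin(sqrt(2)*b) + sqrt(2)*sqrt(1 - 2*b^2)/2)


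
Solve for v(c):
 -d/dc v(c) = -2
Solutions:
 v(c) = C1 + 2*c


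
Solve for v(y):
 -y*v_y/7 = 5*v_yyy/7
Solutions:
 v(y) = C1 + Integral(C2*airyai(-5^(2/3)*y/5) + C3*airybi(-5^(2/3)*y/5), y)


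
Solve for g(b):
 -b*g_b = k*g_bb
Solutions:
 g(b) = C1 + C2*sqrt(k)*erf(sqrt(2)*b*sqrt(1/k)/2)


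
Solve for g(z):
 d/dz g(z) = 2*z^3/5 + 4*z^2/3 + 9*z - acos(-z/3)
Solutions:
 g(z) = C1 + z^4/10 + 4*z^3/9 + 9*z^2/2 - z*acos(-z/3) - sqrt(9 - z^2)


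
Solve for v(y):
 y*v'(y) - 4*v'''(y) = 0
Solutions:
 v(y) = C1 + Integral(C2*airyai(2^(1/3)*y/2) + C3*airybi(2^(1/3)*y/2), y)


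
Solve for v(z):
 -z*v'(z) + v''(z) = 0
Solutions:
 v(z) = C1 + C2*erfi(sqrt(2)*z/2)


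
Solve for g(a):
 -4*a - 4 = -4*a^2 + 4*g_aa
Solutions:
 g(a) = C1 + C2*a + a^4/12 - a^3/6 - a^2/2


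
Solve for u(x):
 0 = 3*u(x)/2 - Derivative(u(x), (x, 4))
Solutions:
 u(x) = C1*exp(-2^(3/4)*3^(1/4)*x/2) + C2*exp(2^(3/4)*3^(1/4)*x/2) + C3*sin(2^(3/4)*3^(1/4)*x/2) + C4*cos(2^(3/4)*3^(1/4)*x/2)


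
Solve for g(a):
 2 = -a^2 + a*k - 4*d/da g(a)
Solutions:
 g(a) = C1 - a^3/12 + a^2*k/8 - a/2


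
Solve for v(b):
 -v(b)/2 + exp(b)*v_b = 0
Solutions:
 v(b) = C1*exp(-exp(-b)/2)


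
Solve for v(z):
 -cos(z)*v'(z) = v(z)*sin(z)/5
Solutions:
 v(z) = C1*cos(z)^(1/5)


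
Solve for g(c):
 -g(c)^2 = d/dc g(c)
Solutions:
 g(c) = 1/(C1 + c)


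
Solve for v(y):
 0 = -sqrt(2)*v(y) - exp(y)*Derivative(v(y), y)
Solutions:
 v(y) = C1*exp(sqrt(2)*exp(-y))


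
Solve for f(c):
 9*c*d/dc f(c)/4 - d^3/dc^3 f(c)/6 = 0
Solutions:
 f(c) = C1 + Integral(C2*airyai(3*2^(2/3)*c/2) + C3*airybi(3*2^(2/3)*c/2), c)


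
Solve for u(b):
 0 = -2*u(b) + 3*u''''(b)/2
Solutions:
 u(b) = C1*exp(-sqrt(2)*3^(3/4)*b/3) + C2*exp(sqrt(2)*3^(3/4)*b/3) + C3*sin(sqrt(2)*3^(3/4)*b/3) + C4*cos(sqrt(2)*3^(3/4)*b/3)


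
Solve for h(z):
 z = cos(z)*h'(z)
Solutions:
 h(z) = C1 + Integral(z/cos(z), z)


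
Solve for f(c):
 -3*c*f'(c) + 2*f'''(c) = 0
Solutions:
 f(c) = C1 + Integral(C2*airyai(2^(2/3)*3^(1/3)*c/2) + C3*airybi(2^(2/3)*3^(1/3)*c/2), c)


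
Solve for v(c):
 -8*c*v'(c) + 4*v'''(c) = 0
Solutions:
 v(c) = C1 + Integral(C2*airyai(2^(1/3)*c) + C3*airybi(2^(1/3)*c), c)


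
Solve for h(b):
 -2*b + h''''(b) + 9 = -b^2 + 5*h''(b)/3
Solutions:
 h(b) = C1 + C2*b + C3*exp(-sqrt(15)*b/3) + C4*exp(sqrt(15)*b/3) + b^4/20 - b^3/5 + 153*b^2/50


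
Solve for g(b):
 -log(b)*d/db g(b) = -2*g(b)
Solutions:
 g(b) = C1*exp(2*li(b))


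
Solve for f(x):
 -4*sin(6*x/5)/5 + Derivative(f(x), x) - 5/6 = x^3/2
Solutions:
 f(x) = C1 + x^4/8 + 5*x/6 - 2*cos(6*x/5)/3


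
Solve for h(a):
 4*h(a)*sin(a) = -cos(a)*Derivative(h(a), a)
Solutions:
 h(a) = C1*cos(a)^4


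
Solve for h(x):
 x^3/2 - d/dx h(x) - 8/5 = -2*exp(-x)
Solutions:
 h(x) = C1 + x^4/8 - 8*x/5 - 2*exp(-x)


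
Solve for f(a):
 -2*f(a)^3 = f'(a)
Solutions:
 f(a) = -sqrt(2)*sqrt(-1/(C1 - 2*a))/2
 f(a) = sqrt(2)*sqrt(-1/(C1 - 2*a))/2


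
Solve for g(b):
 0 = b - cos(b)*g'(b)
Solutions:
 g(b) = C1 + Integral(b/cos(b), b)


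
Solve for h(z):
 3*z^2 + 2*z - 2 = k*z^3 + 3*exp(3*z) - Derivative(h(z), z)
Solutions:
 h(z) = C1 + k*z^4/4 - z^3 - z^2 + 2*z + exp(3*z)


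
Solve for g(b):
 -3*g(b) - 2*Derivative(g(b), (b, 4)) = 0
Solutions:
 g(b) = (C1*sin(6^(1/4)*b/2) + C2*cos(6^(1/4)*b/2))*exp(-6^(1/4)*b/2) + (C3*sin(6^(1/4)*b/2) + C4*cos(6^(1/4)*b/2))*exp(6^(1/4)*b/2)


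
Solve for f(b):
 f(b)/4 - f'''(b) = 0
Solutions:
 f(b) = C3*exp(2^(1/3)*b/2) + (C1*sin(2^(1/3)*sqrt(3)*b/4) + C2*cos(2^(1/3)*sqrt(3)*b/4))*exp(-2^(1/3)*b/4)


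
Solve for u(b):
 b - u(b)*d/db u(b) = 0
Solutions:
 u(b) = -sqrt(C1 + b^2)
 u(b) = sqrt(C1 + b^2)


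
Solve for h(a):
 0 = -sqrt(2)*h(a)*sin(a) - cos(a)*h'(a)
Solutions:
 h(a) = C1*cos(a)^(sqrt(2))


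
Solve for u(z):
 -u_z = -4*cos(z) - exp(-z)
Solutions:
 u(z) = C1 + 4*sin(z) - exp(-z)


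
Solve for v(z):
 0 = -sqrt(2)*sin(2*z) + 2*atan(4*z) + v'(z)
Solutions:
 v(z) = C1 - 2*z*atan(4*z) + log(16*z^2 + 1)/4 - sqrt(2)*cos(2*z)/2


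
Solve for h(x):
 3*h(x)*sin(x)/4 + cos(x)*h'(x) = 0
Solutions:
 h(x) = C1*cos(x)^(3/4)


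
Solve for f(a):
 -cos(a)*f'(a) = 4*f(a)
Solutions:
 f(a) = C1*(sin(a)^2 - 2*sin(a) + 1)/(sin(a)^2 + 2*sin(a) + 1)


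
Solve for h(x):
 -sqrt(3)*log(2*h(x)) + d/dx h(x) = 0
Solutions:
 -sqrt(3)*Integral(1/(log(_y) + log(2)), (_y, h(x)))/3 = C1 - x


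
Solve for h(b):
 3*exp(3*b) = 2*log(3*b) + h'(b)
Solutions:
 h(b) = C1 - 2*b*log(b) + 2*b*(1 - log(3)) + exp(3*b)


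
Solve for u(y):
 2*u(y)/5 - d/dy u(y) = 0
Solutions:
 u(y) = C1*exp(2*y/5)


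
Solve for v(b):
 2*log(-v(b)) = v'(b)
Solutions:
 -li(-v(b)) = C1 + 2*b


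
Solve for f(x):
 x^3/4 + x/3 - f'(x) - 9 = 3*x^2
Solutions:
 f(x) = C1 + x^4/16 - x^3 + x^2/6 - 9*x


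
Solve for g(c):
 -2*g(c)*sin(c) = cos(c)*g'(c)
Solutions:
 g(c) = C1*cos(c)^2


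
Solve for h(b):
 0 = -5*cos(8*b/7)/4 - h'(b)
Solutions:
 h(b) = C1 - 35*sin(8*b/7)/32


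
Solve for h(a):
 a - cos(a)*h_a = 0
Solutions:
 h(a) = C1 + Integral(a/cos(a), a)


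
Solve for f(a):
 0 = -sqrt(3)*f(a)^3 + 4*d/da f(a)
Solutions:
 f(a) = -sqrt(2)*sqrt(-1/(C1 + sqrt(3)*a))
 f(a) = sqrt(2)*sqrt(-1/(C1 + sqrt(3)*a))


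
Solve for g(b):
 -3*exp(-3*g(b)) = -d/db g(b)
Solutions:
 g(b) = log(C1 + 9*b)/3
 g(b) = log((-3^(1/3) - 3^(5/6)*I)*(C1 + 3*b)^(1/3)/2)
 g(b) = log((-3^(1/3) + 3^(5/6)*I)*(C1 + 3*b)^(1/3)/2)


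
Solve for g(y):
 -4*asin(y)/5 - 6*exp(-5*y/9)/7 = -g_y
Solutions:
 g(y) = C1 + 4*y*asin(y)/5 + 4*sqrt(1 - y^2)/5 - 54*exp(-5*y/9)/35


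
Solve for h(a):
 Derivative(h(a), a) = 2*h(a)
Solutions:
 h(a) = C1*exp(2*a)


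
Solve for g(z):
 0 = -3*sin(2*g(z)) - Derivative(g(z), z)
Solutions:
 g(z) = pi - acos((-C1 - exp(12*z))/(C1 - exp(12*z)))/2
 g(z) = acos((-C1 - exp(12*z))/(C1 - exp(12*z)))/2


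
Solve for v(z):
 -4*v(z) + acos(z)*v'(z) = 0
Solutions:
 v(z) = C1*exp(4*Integral(1/acos(z), z))


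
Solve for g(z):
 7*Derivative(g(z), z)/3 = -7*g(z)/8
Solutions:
 g(z) = C1*exp(-3*z/8)


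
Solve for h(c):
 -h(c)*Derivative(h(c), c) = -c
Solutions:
 h(c) = -sqrt(C1 + c^2)
 h(c) = sqrt(C1 + c^2)


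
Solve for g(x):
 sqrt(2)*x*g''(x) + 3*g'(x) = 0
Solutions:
 g(x) = C1 + C2*x^(1 - 3*sqrt(2)/2)


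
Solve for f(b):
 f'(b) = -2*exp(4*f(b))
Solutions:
 f(b) = log(-I*(1/(C1 + 8*b))^(1/4))
 f(b) = log(I*(1/(C1 + 8*b))^(1/4))
 f(b) = log(-(1/(C1 + 8*b))^(1/4))
 f(b) = log(1/(C1 + 8*b))/4


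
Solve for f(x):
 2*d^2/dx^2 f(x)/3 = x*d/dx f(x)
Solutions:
 f(x) = C1 + C2*erfi(sqrt(3)*x/2)


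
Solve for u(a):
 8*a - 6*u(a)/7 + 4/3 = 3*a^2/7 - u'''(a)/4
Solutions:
 u(a) = C3*exp(2*3^(1/3)*7^(2/3)*a/7) - a^2/2 + 28*a/3 + (C1*sin(3^(5/6)*7^(2/3)*a/7) + C2*cos(3^(5/6)*7^(2/3)*a/7))*exp(-3^(1/3)*7^(2/3)*a/7) + 14/9


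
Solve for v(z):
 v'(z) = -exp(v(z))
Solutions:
 v(z) = log(1/(C1 + z))


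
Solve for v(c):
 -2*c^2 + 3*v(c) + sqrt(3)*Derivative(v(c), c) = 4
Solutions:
 v(c) = C1*exp(-sqrt(3)*c) + 2*c^2/3 - 4*sqrt(3)*c/9 + 16/9


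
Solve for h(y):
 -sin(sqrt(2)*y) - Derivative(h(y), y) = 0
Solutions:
 h(y) = C1 + sqrt(2)*cos(sqrt(2)*y)/2


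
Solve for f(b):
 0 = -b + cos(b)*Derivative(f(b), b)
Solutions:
 f(b) = C1 + Integral(b/cos(b), b)


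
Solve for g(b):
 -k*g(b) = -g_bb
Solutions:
 g(b) = C1*exp(-b*sqrt(k)) + C2*exp(b*sqrt(k))


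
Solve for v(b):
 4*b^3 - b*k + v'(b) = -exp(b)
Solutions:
 v(b) = C1 - b^4 + b^2*k/2 - exp(b)


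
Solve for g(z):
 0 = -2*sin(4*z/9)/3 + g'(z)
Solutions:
 g(z) = C1 - 3*cos(4*z/9)/2


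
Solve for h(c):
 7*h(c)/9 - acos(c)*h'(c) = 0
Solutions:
 h(c) = C1*exp(7*Integral(1/acos(c), c)/9)


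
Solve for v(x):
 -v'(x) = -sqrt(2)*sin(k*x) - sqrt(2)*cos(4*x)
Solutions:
 v(x) = C1 + sqrt(2)*sin(4*x)/4 - sqrt(2)*cos(k*x)/k


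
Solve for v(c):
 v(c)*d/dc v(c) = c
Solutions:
 v(c) = -sqrt(C1 + c^2)
 v(c) = sqrt(C1 + c^2)


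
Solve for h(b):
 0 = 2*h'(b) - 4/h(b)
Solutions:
 h(b) = -sqrt(C1 + 4*b)
 h(b) = sqrt(C1 + 4*b)


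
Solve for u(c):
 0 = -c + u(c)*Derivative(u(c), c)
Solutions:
 u(c) = -sqrt(C1 + c^2)
 u(c) = sqrt(C1 + c^2)


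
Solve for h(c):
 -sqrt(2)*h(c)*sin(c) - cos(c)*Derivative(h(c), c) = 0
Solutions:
 h(c) = C1*cos(c)^(sqrt(2))


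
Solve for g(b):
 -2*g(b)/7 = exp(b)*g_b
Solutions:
 g(b) = C1*exp(2*exp(-b)/7)


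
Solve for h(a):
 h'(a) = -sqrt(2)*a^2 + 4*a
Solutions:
 h(a) = C1 - sqrt(2)*a^3/3 + 2*a^2


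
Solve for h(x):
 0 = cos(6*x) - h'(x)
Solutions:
 h(x) = C1 + sin(6*x)/6


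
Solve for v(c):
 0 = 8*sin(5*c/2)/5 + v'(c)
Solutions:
 v(c) = C1 + 16*cos(5*c/2)/25


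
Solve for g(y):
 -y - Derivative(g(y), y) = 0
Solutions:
 g(y) = C1 - y^2/2


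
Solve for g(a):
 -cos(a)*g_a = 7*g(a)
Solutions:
 g(a) = C1*sqrt(sin(a) - 1)*(sin(a)^3 - 3*sin(a)^2 + 3*sin(a) - 1)/(sqrt(sin(a) + 1)*(sin(a)^3 + 3*sin(a)^2 + 3*sin(a) + 1))


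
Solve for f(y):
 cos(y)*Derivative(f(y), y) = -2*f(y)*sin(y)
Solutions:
 f(y) = C1*cos(y)^2


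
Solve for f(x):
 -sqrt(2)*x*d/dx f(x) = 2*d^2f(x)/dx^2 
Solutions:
 f(x) = C1 + C2*erf(2^(1/4)*x/2)


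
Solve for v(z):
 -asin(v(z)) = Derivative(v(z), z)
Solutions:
 Integral(1/asin(_y), (_y, v(z))) = C1 - z


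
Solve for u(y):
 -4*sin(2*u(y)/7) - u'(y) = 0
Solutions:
 4*y + 7*log(cos(2*u(y)/7) - 1)/4 - 7*log(cos(2*u(y)/7) + 1)/4 = C1


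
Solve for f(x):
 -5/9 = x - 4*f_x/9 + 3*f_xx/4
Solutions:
 f(x) = C1 + C2*exp(16*x/27) + 9*x^2/8 + 323*x/64


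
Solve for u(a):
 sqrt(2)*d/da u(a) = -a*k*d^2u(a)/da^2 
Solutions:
 u(a) = C1 + a^(((re(k) - sqrt(2))*re(k) + im(k)^2)/(re(k)^2 + im(k)^2))*(C2*sin(sqrt(2)*log(a)*Abs(im(k))/(re(k)^2 + im(k)^2)) + C3*cos(sqrt(2)*log(a)*im(k)/(re(k)^2 + im(k)^2)))


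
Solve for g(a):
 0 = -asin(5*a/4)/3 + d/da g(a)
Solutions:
 g(a) = C1 + a*asin(5*a/4)/3 + sqrt(16 - 25*a^2)/15


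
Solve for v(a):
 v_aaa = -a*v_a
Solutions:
 v(a) = C1 + Integral(C2*airyai(-a) + C3*airybi(-a), a)


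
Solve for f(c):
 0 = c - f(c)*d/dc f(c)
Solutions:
 f(c) = -sqrt(C1 + c^2)
 f(c) = sqrt(C1 + c^2)


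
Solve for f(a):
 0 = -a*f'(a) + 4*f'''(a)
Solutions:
 f(a) = C1 + Integral(C2*airyai(2^(1/3)*a/2) + C3*airybi(2^(1/3)*a/2), a)


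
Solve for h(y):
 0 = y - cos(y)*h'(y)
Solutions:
 h(y) = C1 + Integral(y/cos(y), y)


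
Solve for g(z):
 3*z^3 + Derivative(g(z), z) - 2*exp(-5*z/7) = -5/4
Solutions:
 g(z) = C1 - 3*z^4/4 - 5*z/4 - 14*exp(-5*z/7)/5


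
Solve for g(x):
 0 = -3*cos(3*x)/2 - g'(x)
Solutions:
 g(x) = C1 - sin(3*x)/2


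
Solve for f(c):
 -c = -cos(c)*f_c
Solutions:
 f(c) = C1 + Integral(c/cos(c), c)


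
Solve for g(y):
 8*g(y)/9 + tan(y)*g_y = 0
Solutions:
 g(y) = C1/sin(y)^(8/9)


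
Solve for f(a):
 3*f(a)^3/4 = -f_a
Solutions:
 f(a) = -sqrt(2)*sqrt(-1/(C1 - 3*a))
 f(a) = sqrt(2)*sqrt(-1/(C1 - 3*a))


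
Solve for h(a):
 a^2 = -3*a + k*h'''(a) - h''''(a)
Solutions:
 h(a) = C1 + C2*a + C3*a^2 + C4*exp(a*k) + a^5/(60*k) + a^4*(3 + 2/k)/(24*k) + a^3*(3 + 2/k)/(6*k^2)


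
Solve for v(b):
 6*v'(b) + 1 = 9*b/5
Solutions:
 v(b) = C1 + 3*b^2/20 - b/6


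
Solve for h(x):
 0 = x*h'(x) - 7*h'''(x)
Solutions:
 h(x) = C1 + Integral(C2*airyai(7^(2/3)*x/7) + C3*airybi(7^(2/3)*x/7), x)


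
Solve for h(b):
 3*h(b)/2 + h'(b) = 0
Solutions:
 h(b) = C1*exp(-3*b/2)


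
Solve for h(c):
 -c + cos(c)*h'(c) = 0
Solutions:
 h(c) = C1 + Integral(c/cos(c), c)


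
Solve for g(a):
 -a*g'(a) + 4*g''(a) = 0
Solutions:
 g(a) = C1 + C2*erfi(sqrt(2)*a/4)


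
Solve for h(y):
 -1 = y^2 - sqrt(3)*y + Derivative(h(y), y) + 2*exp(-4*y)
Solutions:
 h(y) = C1 - y^3/3 + sqrt(3)*y^2/2 - y + exp(-4*y)/2


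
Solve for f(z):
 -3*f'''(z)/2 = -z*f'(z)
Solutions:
 f(z) = C1 + Integral(C2*airyai(2^(1/3)*3^(2/3)*z/3) + C3*airybi(2^(1/3)*3^(2/3)*z/3), z)


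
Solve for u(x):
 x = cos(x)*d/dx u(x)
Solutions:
 u(x) = C1 + Integral(x/cos(x), x)


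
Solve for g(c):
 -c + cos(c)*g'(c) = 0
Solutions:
 g(c) = C1 + Integral(c/cos(c), c)


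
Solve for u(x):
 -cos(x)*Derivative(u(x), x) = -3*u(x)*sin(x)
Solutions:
 u(x) = C1/cos(x)^3


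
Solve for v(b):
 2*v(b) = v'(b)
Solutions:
 v(b) = C1*exp(2*b)


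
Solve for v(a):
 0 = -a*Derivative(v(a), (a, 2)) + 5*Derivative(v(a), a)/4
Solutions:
 v(a) = C1 + C2*a^(9/4)


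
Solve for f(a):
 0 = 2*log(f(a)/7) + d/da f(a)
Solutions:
 -Integral(1/(-log(_y) + log(7)), (_y, f(a)))/2 = C1 - a


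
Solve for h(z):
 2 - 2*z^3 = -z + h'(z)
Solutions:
 h(z) = C1 - z^4/2 + z^2/2 + 2*z


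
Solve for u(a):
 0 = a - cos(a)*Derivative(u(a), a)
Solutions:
 u(a) = C1 + Integral(a/cos(a), a)


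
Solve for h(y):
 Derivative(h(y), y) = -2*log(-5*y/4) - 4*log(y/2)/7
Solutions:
 h(y) = C1 - 18*y*log(y)/7 + y*(-2*log(5) + 18/7 + 32*log(2)/7 - 2*I*pi)


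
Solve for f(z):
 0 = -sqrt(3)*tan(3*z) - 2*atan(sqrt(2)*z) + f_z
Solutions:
 f(z) = C1 + 2*z*atan(sqrt(2)*z) - sqrt(2)*log(2*z^2 + 1)/2 - sqrt(3)*log(cos(3*z))/3


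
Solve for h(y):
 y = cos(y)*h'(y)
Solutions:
 h(y) = C1 + Integral(y/cos(y), y)


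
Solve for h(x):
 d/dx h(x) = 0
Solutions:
 h(x) = C1


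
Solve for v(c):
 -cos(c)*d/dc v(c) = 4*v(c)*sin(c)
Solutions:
 v(c) = C1*cos(c)^4


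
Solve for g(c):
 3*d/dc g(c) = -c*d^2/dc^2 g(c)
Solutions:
 g(c) = C1 + C2/c^2


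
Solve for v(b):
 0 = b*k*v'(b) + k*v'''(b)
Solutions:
 v(b) = C1 + Integral(C2*airyai(-b) + C3*airybi(-b), b)


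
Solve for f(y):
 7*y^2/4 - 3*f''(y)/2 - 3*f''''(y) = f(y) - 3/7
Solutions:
 f(y) = 7*y^2/4 + (C1*sin(3^(3/4)*y*cos(atan(sqrt(39)/3)/2)/3) + C2*cos(3^(3/4)*y*cos(atan(sqrt(39)/3)/2)/3))*exp(-3^(3/4)*y*sin(atan(sqrt(39)/3)/2)/3) + (C3*sin(3^(3/4)*y*cos(atan(sqrt(39)/3)/2)/3) + C4*cos(3^(3/4)*y*cos(atan(sqrt(39)/3)/2)/3))*exp(3^(3/4)*y*sin(atan(sqrt(39)/3)/2)/3) - 135/28


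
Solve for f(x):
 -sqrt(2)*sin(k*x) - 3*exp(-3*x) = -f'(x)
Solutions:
 f(x) = C1 - exp(-3*x) - sqrt(2)*cos(k*x)/k


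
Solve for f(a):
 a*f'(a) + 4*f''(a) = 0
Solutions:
 f(a) = C1 + C2*erf(sqrt(2)*a/4)


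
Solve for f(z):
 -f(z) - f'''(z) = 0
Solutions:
 f(z) = C3*exp(-z) + (C1*sin(sqrt(3)*z/2) + C2*cos(sqrt(3)*z/2))*exp(z/2)


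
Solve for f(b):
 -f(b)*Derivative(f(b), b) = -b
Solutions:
 f(b) = -sqrt(C1 + b^2)
 f(b) = sqrt(C1 + b^2)


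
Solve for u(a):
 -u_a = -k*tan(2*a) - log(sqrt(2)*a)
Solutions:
 u(a) = C1 + a*log(a) - a + a*log(2)/2 - k*log(cos(2*a))/2


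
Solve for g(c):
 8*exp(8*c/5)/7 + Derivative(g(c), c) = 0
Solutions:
 g(c) = C1 - 5*exp(8*c/5)/7


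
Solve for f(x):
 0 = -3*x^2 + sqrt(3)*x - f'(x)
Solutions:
 f(x) = C1 - x^3 + sqrt(3)*x^2/2


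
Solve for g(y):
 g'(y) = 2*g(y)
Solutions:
 g(y) = C1*exp(2*y)


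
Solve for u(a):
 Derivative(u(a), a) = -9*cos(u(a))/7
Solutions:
 9*a/7 - log(sin(u(a)) - 1)/2 + log(sin(u(a)) + 1)/2 = C1


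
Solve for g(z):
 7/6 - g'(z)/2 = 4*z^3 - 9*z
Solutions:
 g(z) = C1 - 2*z^4 + 9*z^2 + 7*z/3


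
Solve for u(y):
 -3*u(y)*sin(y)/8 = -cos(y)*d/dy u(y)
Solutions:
 u(y) = C1/cos(y)^(3/8)


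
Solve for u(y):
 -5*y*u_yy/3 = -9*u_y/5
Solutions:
 u(y) = C1 + C2*y^(52/25)


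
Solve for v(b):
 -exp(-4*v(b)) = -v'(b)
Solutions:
 v(b) = log(-I*(C1 + 4*b)^(1/4))
 v(b) = log(I*(C1 + 4*b)^(1/4))
 v(b) = log(-(C1 + 4*b)^(1/4))
 v(b) = log(C1 + 4*b)/4


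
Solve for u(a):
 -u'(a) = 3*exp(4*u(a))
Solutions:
 u(a) = log(-I*(1/(C1 + 12*a))^(1/4))
 u(a) = log(I*(1/(C1 + 12*a))^(1/4))
 u(a) = log(-(1/(C1 + 12*a))^(1/4))
 u(a) = log(1/(C1 + 12*a))/4


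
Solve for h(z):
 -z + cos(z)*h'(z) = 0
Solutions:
 h(z) = C1 + Integral(z/cos(z), z)


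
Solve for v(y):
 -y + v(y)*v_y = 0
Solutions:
 v(y) = -sqrt(C1 + y^2)
 v(y) = sqrt(C1 + y^2)


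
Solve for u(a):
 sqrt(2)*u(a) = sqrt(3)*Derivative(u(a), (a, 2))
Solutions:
 u(a) = C1*exp(-2^(1/4)*3^(3/4)*a/3) + C2*exp(2^(1/4)*3^(3/4)*a/3)


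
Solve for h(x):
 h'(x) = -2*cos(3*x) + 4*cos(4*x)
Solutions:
 h(x) = C1 - 2*sin(3*x)/3 + sin(4*x)


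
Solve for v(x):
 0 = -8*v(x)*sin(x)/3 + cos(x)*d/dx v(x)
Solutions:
 v(x) = C1/cos(x)^(8/3)


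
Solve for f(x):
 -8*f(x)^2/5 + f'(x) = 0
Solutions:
 f(x) = -5/(C1 + 8*x)


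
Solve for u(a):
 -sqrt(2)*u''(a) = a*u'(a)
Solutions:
 u(a) = C1 + C2*erf(2^(1/4)*a/2)


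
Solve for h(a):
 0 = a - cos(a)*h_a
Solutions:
 h(a) = C1 + Integral(a/cos(a), a)


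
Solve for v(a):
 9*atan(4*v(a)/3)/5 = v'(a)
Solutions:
 Integral(1/atan(4*_y/3), (_y, v(a))) = C1 + 9*a/5


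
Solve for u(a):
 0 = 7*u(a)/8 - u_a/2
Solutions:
 u(a) = C1*exp(7*a/4)


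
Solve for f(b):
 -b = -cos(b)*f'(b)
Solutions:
 f(b) = C1 + Integral(b/cos(b), b)


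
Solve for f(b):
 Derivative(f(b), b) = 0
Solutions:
 f(b) = C1


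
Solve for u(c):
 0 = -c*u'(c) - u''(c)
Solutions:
 u(c) = C1 + C2*erf(sqrt(2)*c/2)


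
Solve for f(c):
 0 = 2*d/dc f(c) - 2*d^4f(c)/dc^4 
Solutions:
 f(c) = C1 + C4*exp(c) + (C2*sin(sqrt(3)*c/2) + C3*cos(sqrt(3)*c/2))*exp(-c/2)


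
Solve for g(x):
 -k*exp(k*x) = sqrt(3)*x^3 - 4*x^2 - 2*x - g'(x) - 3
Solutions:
 g(x) = C1 + sqrt(3)*x^4/4 - 4*x^3/3 - x^2 - 3*x + exp(k*x)


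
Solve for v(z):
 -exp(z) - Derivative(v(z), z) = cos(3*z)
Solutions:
 v(z) = C1 - exp(z) - sin(3*z)/3


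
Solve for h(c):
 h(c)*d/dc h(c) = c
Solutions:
 h(c) = -sqrt(C1 + c^2)
 h(c) = sqrt(C1 + c^2)


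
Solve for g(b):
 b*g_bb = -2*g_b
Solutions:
 g(b) = C1 + C2/b


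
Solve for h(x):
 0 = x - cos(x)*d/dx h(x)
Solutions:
 h(x) = C1 + Integral(x/cos(x), x)


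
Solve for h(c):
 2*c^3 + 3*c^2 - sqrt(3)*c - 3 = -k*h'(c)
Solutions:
 h(c) = C1 - c^4/(2*k) - c^3/k + sqrt(3)*c^2/(2*k) + 3*c/k


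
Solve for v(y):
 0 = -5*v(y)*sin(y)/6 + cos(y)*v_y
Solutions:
 v(y) = C1/cos(y)^(5/6)


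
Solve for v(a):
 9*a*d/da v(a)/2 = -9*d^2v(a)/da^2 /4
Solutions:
 v(a) = C1 + C2*erf(a)


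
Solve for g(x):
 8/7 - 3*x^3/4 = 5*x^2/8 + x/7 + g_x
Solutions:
 g(x) = C1 - 3*x^4/16 - 5*x^3/24 - x^2/14 + 8*x/7


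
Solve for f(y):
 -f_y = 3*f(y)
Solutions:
 f(y) = C1*exp(-3*y)


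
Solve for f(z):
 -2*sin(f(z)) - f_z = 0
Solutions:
 f(z) = -acos((-C1 - exp(4*z))/(C1 - exp(4*z))) + 2*pi
 f(z) = acos((-C1 - exp(4*z))/(C1 - exp(4*z)))


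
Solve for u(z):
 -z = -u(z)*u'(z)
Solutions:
 u(z) = -sqrt(C1 + z^2)
 u(z) = sqrt(C1 + z^2)


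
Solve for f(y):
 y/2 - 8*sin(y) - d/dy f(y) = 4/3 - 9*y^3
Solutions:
 f(y) = C1 + 9*y^4/4 + y^2/4 - 4*y/3 + 8*cos(y)


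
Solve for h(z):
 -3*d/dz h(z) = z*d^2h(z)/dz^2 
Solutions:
 h(z) = C1 + C2/z^2


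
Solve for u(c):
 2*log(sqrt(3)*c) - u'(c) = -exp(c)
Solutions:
 u(c) = C1 + 2*c*log(c) + c*(-2 + log(3)) + exp(c)


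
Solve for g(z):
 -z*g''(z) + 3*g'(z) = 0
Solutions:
 g(z) = C1 + C2*z^4


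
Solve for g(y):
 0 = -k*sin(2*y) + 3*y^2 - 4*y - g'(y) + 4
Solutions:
 g(y) = C1 + k*cos(2*y)/2 + y^3 - 2*y^2 + 4*y


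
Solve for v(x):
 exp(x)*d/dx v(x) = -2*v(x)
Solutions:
 v(x) = C1*exp(2*exp(-x))


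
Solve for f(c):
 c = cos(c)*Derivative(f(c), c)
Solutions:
 f(c) = C1 + Integral(c/cos(c), c)


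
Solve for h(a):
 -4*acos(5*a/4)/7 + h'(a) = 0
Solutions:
 h(a) = C1 + 4*a*acos(5*a/4)/7 - 4*sqrt(16 - 25*a^2)/35


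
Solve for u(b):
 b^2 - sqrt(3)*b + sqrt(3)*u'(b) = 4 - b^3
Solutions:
 u(b) = C1 - sqrt(3)*b^4/12 - sqrt(3)*b^3/9 + b^2/2 + 4*sqrt(3)*b/3


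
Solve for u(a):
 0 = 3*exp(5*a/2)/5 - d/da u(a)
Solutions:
 u(a) = C1 + 6*exp(5*a/2)/25


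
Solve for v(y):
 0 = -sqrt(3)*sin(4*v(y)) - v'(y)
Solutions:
 v(y) = -acos((-C1 - exp(8*sqrt(3)*y))/(C1 - exp(8*sqrt(3)*y)))/4 + pi/2
 v(y) = acos((-C1 - exp(8*sqrt(3)*y))/(C1 - exp(8*sqrt(3)*y)))/4


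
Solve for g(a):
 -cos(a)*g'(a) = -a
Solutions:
 g(a) = C1 + Integral(a/cos(a), a)


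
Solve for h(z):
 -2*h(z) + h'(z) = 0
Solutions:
 h(z) = C1*exp(2*z)


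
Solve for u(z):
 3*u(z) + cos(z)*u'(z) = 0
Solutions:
 u(z) = C1*(sin(z) - 1)^(3/2)/(sin(z) + 1)^(3/2)


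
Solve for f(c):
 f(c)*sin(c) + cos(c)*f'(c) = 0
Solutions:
 f(c) = C1*cos(c)


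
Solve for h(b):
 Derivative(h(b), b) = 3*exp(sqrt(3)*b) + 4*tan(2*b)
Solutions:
 h(b) = C1 + sqrt(3)*exp(sqrt(3)*b) - 2*log(cos(2*b))


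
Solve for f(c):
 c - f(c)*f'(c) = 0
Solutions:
 f(c) = -sqrt(C1 + c^2)
 f(c) = sqrt(C1 + c^2)


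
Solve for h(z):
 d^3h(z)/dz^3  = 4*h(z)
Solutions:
 h(z) = C3*exp(2^(2/3)*z) + (C1*sin(2^(2/3)*sqrt(3)*z/2) + C2*cos(2^(2/3)*sqrt(3)*z/2))*exp(-2^(2/3)*z/2)


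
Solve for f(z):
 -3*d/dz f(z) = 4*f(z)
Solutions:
 f(z) = C1*exp(-4*z/3)


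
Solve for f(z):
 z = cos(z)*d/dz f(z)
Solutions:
 f(z) = C1 + Integral(z/cos(z), z)


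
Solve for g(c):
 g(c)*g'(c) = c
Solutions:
 g(c) = -sqrt(C1 + c^2)
 g(c) = sqrt(C1 + c^2)


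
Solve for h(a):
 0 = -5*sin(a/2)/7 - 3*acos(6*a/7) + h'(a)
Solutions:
 h(a) = C1 + 3*a*acos(6*a/7) - sqrt(49 - 36*a^2)/2 - 10*cos(a/2)/7


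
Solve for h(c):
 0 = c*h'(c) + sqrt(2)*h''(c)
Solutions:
 h(c) = C1 + C2*erf(2^(1/4)*c/2)


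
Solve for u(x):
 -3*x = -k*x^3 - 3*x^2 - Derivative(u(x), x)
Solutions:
 u(x) = C1 - k*x^4/4 - x^3 + 3*x^2/2


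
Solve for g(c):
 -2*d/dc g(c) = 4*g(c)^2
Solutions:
 g(c) = 1/(C1 + 2*c)


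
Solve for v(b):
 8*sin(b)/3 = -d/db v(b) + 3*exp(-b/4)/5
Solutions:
 v(b) = C1 + 8*cos(b)/3 - 12*exp(-b/4)/5


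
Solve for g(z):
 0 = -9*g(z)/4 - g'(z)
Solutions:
 g(z) = C1*exp(-9*z/4)


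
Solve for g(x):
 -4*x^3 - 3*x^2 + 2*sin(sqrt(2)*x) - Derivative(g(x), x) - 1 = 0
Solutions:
 g(x) = C1 - x^4 - x^3 - x - sqrt(2)*cos(sqrt(2)*x)


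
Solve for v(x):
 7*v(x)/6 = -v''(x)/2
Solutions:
 v(x) = C1*sin(sqrt(21)*x/3) + C2*cos(sqrt(21)*x/3)


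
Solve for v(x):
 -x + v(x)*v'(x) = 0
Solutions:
 v(x) = -sqrt(C1 + x^2)
 v(x) = sqrt(C1 + x^2)


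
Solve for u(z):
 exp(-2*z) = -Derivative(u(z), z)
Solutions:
 u(z) = C1 + exp(-2*z)/2


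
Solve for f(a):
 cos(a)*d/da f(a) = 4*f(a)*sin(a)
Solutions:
 f(a) = C1/cos(a)^4


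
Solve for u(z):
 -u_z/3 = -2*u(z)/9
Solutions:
 u(z) = C1*exp(2*z/3)


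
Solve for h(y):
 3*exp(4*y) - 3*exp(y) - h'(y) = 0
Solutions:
 h(y) = C1 + 3*exp(4*y)/4 - 3*exp(y)


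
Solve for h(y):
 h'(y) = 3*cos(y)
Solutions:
 h(y) = C1 + 3*sin(y)


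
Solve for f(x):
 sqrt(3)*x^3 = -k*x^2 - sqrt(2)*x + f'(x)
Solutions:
 f(x) = C1 + k*x^3/3 + sqrt(3)*x^4/4 + sqrt(2)*x^2/2


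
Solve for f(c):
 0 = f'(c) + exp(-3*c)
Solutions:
 f(c) = C1 + exp(-3*c)/3


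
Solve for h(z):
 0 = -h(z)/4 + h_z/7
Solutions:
 h(z) = C1*exp(7*z/4)


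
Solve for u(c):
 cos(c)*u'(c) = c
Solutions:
 u(c) = C1 + Integral(c/cos(c), c)


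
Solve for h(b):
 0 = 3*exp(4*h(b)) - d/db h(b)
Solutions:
 h(b) = log(-(-1/(C1 + 12*b))^(1/4))
 h(b) = log(-1/(C1 + 12*b))/4
 h(b) = log(-I*(-1/(C1 + 12*b))^(1/4))
 h(b) = log(I*(-1/(C1 + 12*b))^(1/4))


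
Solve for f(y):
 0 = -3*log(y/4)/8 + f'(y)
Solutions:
 f(y) = C1 + 3*y*log(y)/8 - 3*y*log(2)/4 - 3*y/8


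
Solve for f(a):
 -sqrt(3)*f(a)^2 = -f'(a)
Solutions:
 f(a) = -1/(C1 + sqrt(3)*a)


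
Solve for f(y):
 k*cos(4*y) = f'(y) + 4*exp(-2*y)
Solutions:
 f(y) = C1 + k*sin(4*y)/4 + 2*exp(-2*y)


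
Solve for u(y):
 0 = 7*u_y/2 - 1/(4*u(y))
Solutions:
 u(y) = -sqrt(C1 + 7*y)/7
 u(y) = sqrt(C1 + 7*y)/7


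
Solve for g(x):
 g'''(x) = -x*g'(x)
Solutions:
 g(x) = C1 + Integral(C2*airyai(-x) + C3*airybi(-x), x)


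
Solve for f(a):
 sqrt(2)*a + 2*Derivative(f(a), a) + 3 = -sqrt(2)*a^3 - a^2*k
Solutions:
 f(a) = C1 - sqrt(2)*a^4/8 - a^3*k/6 - sqrt(2)*a^2/4 - 3*a/2


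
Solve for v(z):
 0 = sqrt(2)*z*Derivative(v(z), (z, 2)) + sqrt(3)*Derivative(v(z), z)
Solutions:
 v(z) = C1 + C2*z^(1 - sqrt(6)/2)


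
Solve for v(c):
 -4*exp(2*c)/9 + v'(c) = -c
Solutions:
 v(c) = C1 - c^2/2 + 2*exp(2*c)/9


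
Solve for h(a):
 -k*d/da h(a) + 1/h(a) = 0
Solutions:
 h(a) = -sqrt(C1 + 2*a/k)
 h(a) = sqrt(C1 + 2*a/k)


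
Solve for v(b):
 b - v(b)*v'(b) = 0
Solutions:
 v(b) = -sqrt(C1 + b^2)
 v(b) = sqrt(C1 + b^2)


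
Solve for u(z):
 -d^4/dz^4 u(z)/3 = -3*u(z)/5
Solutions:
 u(z) = C1*exp(-sqrt(3)*5^(3/4)*z/5) + C2*exp(sqrt(3)*5^(3/4)*z/5) + C3*sin(sqrt(3)*5^(3/4)*z/5) + C4*cos(sqrt(3)*5^(3/4)*z/5)


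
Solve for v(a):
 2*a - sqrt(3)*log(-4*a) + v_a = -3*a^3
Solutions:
 v(a) = C1 - 3*a^4/4 - a^2 + sqrt(3)*a*log(-a) + sqrt(3)*a*(-1 + 2*log(2))


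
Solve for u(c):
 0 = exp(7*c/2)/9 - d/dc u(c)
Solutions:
 u(c) = C1 + 2*exp(7*c/2)/63


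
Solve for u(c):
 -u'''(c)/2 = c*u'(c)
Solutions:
 u(c) = C1 + Integral(C2*airyai(-2^(1/3)*c) + C3*airybi(-2^(1/3)*c), c)


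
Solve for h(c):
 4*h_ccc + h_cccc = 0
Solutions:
 h(c) = C1 + C2*c + C3*c^2 + C4*exp(-4*c)


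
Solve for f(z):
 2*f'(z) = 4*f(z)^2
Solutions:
 f(z) = -1/(C1 + 2*z)


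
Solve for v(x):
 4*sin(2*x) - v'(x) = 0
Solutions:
 v(x) = C1 - 2*cos(2*x)


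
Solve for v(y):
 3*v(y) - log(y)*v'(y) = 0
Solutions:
 v(y) = C1*exp(3*li(y))


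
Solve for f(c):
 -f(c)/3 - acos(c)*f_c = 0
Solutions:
 f(c) = C1*exp(-Integral(1/acos(c), c)/3)


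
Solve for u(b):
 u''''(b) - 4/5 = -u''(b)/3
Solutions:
 u(b) = C1 + C2*b + C3*sin(sqrt(3)*b/3) + C4*cos(sqrt(3)*b/3) + 6*b^2/5


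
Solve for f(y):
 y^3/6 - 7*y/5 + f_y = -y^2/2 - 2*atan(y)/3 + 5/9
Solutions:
 f(y) = C1 - y^4/24 - y^3/6 + 7*y^2/10 - 2*y*atan(y)/3 + 5*y/9 + log(y^2 + 1)/3


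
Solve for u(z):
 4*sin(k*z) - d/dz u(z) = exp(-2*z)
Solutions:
 u(z) = C1 + exp(-2*z)/2 - 4*cos(k*z)/k


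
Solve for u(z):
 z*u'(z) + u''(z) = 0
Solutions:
 u(z) = C1 + C2*erf(sqrt(2)*z/2)


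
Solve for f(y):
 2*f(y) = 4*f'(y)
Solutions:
 f(y) = C1*exp(y/2)


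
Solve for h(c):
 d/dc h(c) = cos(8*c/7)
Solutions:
 h(c) = C1 + 7*sin(8*c/7)/8


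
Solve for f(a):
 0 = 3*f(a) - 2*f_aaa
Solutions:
 f(a) = C3*exp(2^(2/3)*3^(1/3)*a/2) + (C1*sin(2^(2/3)*3^(5/6)*a/4) + C2*cos(2^(2/3)*3^(5/6)*a/4))*exp(-2^(2/3)*3^(1/3)*a/4)


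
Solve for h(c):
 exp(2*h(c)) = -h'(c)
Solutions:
 h(c) = log(-sqrt(-1/(C1 - c))) - log(2)/2
 h(c) = log(-1/(C1 - c))/2 - log(2)/2


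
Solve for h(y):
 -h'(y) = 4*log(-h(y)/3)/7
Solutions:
 7*Integral(1/(log(-_y) - log(3)), (_y, h(y)))/4 = C1 - y


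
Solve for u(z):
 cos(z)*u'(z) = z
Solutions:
 u(z) = C1 + Integral(z/cos(z), z)


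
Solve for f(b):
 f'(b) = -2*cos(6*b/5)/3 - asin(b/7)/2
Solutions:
 f(b) = C1 - b*asin(b/7)/2 - sqrt(49 - b^2)/2 - 5*sin(6*b/5)/9


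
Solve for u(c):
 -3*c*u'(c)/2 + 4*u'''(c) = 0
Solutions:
 u(c) = C1 + Integral(C2*airyai(3^(1/3)*c/2) + C3*airybi(3^(1/3)*c/2), c)


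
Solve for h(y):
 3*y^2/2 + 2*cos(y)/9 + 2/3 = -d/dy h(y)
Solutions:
 h(y) = C1 - y^3/2 - 2*y/3 - 2*sin(y)/9


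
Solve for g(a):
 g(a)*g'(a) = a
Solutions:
 g(a) = -sqrt(C1 + a^2)
 g(a) = sqrt(C1 + a^2)


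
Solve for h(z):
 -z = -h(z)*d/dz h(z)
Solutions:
 h(z) = -sqrt(C1 + z^2)
 h(z) = sqrt(C1 + z^2)


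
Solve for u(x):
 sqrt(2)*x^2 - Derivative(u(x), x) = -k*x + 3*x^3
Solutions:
 u(x) = C1 + k*x^2/2 - 3*x^4/4 + sqrt(2)*x^3/3


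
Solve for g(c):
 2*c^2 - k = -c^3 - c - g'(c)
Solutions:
 g(c) = C1 - c^4/4 - 2*c^3/3 - c^2/2 + c*k


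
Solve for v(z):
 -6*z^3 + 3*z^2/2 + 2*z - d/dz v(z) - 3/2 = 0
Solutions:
 v(z) = C1 - 3*z^4/2 + z^3/2 + z^2 - 3*z/2


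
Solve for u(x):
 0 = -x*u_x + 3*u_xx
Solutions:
 u(x) = C1 + C2*erfi(sqrt(6)*x/6)


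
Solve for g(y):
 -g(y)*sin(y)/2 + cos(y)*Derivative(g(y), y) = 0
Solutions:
 g(y) = C1/sqrt(cos(y))


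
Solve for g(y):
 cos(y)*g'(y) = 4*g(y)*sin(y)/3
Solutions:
 g(y) = C1/cos(y)^(4/3)


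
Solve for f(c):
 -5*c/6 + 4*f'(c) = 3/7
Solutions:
 f(c) = C1 + 5*c^2/48 + 3*c/28


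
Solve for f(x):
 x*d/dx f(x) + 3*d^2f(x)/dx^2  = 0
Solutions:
 f(x) = C1 + C2*erf(sqrt(6)*x/6)


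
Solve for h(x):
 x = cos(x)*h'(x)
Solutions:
 h(x) = C1 + Integral(x/cos(x), x)


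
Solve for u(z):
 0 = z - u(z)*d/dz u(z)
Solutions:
 u(z) = -sqrt(C1 + z^2)
 u(z) = sqrt(C1 + z^2)


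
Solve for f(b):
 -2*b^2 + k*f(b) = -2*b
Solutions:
 f(b) = 2*b*(b - 1)/k


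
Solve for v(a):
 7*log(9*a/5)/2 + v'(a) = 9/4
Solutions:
 v(a) = C1 - 7*a*log(a)/2 - 7*a*log(3) + 7*a*log(5)/2 + 23*a/4


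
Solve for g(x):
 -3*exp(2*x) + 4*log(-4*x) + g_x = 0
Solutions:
 g(x) = C1 - 4*x*log(-x) + 4*x*(1 - 2*log(2)) + 3*exp(2*x)/2


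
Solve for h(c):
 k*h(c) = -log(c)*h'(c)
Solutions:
 h(c) = C1*exp(-k*li(c))


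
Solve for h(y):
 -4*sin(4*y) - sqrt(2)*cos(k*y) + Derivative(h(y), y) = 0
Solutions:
 h(y) = C1 - cos(4*y) + sqrt(2)*sin(k*y)/k


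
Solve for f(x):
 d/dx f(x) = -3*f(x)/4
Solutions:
 f(x) = C1*exp(-3*x/4)


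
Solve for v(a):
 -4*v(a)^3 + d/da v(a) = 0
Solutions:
 v(a) = -sqrt(2)*sqrt(-1/(C1 + 4*a))/2
 v(a) = sqrt(2)*sqrt(-1/(C1 + 4*a))/2


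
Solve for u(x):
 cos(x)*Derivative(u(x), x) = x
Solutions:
 u(x) = C1 + Integral(x/cos(x), x)


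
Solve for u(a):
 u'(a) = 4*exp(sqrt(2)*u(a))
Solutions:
 u(a) = sqrt(2)*(2*log(-1/(C1 + 4*a)) - log(2))/4


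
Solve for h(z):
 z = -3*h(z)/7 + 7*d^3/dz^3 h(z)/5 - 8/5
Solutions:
 h(z) = C3*exp(105^(1/3)*z/7) - 7*z/3 + (C1*sin(3^(5/6)*35^(1/3)*z/14) + C2*cos(3^(5/6)*35^(1/3)*z/14))*exp(-105^(1/3)*z/14) - 56/15


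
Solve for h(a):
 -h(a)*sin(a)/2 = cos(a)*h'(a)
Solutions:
 h(a) = C1*sqrt(cos(a))


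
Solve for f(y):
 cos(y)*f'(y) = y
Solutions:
 f(y) = C1 + Integral(y/cos(y), y)


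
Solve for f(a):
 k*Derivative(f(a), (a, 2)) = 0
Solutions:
 f(a) = C1 + C2*a


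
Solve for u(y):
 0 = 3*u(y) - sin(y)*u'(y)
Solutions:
 u(y) = C1*(cos(y) - 1)^(3/2)/(cos(y) + 1)^(3/2)


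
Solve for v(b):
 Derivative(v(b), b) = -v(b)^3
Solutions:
 v(b) = -sqrt(2)*sqrt(-1/(C1 - b))/2
 v(b) = sqrt(2)*sqrt(-1/(C1 - b))/2


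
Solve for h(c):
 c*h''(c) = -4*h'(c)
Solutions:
 h(c) = C1 + C2/c^3


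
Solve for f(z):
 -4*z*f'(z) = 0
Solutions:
 f(z) = C1


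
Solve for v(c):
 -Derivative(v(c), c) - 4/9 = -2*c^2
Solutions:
 v(c) = C1 + 2*c^3/3 - 4*c/9


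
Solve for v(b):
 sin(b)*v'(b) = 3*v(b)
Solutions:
 v(b) = C1*(cos(b) - 1)^(3/2)/(cos(b) + 1)^(3/2)


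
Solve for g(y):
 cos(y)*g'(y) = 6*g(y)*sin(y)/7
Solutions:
 g(y) = C1/cos(y)^(6/7)


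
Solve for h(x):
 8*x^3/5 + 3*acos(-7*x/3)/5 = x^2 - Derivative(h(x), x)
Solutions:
 h(x) = C1 - 2*x^4/5 + x^3/3 - 3*x*acos(-7*x/3)/5 - 3*sqrt(9 - 49*x^2)/35


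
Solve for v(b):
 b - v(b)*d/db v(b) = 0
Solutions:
 v(b) = -sqrt(C1 + b^2)
 v(b) = sqrt(C1 + b^2)


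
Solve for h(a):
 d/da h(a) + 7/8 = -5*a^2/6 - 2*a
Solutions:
 h(a) = C1 - 5*a^3/18 - a^2 - 7*a/8


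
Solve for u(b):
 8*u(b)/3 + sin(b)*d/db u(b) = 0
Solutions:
 u(b) = C1*(cos(b) + 1)^(4/3)/(cos(b) - 1)^(4/3)


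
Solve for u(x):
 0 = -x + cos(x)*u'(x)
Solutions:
 u(x) = C1 + Integral(x/cos(x), x)


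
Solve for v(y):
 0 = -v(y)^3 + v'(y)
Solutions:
 v(y) = -sqrt(2)*sqrt(-1/(C1 + y))/2
 v(y) = sqrt(2)*sqrt(-1/(C1 + y))/2


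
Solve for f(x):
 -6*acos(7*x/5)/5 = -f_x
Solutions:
 f(x) = C1 + 6*x*acos(7*x/5)/5 - 6*sqrt(25 - 49*x^2)/35


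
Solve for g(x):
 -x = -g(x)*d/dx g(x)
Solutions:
 g(x) = -sqrt(C1 + x^2)
 g(x) = sqrt(C1 + x^2)


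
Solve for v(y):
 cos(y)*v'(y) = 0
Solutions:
 v(y) = C1


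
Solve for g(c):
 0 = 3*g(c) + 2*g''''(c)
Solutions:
 g(c) = (C1*sin(6^(1/4)*c/2) + C2*cos(6^(1/4)*c/2))*exp(-6^(1/4)*c/2) + (C3*sin(6^(1/4)*c/2) + C4*cos(6^(1/4)*c/2))*exp(6^(1/4)*c/2)


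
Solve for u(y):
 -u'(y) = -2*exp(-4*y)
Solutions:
 u(y) = C1 - exp(-4*y)/2


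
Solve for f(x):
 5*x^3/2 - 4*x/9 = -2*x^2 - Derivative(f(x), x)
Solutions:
 f(x) = C1 - 5*x^4/8 - 2*x^3/3 + 2*x^2/9


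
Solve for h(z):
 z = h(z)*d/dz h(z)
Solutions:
 h(z) = -sqrt(C1 + z^2)
 h(z) = sqrt(C1 + z^2)


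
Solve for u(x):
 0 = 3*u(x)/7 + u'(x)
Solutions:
 u(x) = C1*exp(-3*x/7)


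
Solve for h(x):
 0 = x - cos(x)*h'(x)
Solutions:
 h(x) = C1 + Integral(x/cos(x), x)


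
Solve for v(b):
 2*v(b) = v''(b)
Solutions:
 v(b) = C1*exp(-sqrt(2)*b) + C2*exp(sqrt(2)*b)


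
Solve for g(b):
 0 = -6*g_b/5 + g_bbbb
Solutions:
 g(b) = C1 + C4*exp(5^(2/3)*6^(1/3)*b/5) + (C2*sin(2^(1/3)*3^(5/6)*5^(2/3)*b/10) + C3*cos(2^(1/3)*3^(5/6)*5^(2/3)*b/10))*exp(-5^(2/3)*6^(1/3)*b/10)


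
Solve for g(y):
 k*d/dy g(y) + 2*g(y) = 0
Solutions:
 g(y) = C1*exp(-2*y/k)


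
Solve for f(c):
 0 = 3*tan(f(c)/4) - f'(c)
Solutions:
 f(c) = -4*asin(C1*exp(3*c/4)) + 4*pi
 f(c) = 4*asin(C1*exp(3*c/4))


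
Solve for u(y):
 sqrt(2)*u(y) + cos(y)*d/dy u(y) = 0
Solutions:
 u(y) = C1*(sin(y) - 1)^(sqrt(2)/2)/(sin(y) + 1)^(sqrt(2)/2)


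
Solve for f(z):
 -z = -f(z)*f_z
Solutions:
 f(z) = -sqrt(C1 + z^2)
 f(z) = sqrt(C1 + z^2)


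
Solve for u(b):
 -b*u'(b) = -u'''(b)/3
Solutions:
 u(b) = C1 + Integral(C2*airyai(3^(1/3)*b) + C3*airybi(3^(1/3)*b), b)
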